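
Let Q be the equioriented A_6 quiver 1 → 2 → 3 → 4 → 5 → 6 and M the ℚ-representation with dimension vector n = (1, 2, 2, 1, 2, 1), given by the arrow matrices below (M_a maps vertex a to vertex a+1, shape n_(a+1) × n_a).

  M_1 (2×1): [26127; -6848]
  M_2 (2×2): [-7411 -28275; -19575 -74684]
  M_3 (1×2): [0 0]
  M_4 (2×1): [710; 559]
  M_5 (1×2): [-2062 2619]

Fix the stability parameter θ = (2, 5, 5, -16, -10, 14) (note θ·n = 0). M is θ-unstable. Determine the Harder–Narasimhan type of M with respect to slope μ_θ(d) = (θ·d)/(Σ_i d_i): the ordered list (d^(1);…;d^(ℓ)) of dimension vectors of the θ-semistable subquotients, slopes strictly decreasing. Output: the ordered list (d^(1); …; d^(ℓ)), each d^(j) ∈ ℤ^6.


Interval decomposition of M: I[1,3], I[2,3], I[4,6], I[5,5].
HN type (ℓ=5): μ^(1)=14; μ^(2)=5; μ^(3)=2; μ^(4)=-10; μ^(5)=-16

((0, 0, 0, 0, 0, 1); (0, 2, 2, 0, 0, 0); (1, 0, 0, 0, 0, 0); (0, 0, 0, 0, 2, 0); (0, 0, 0, 1, 0, 0))


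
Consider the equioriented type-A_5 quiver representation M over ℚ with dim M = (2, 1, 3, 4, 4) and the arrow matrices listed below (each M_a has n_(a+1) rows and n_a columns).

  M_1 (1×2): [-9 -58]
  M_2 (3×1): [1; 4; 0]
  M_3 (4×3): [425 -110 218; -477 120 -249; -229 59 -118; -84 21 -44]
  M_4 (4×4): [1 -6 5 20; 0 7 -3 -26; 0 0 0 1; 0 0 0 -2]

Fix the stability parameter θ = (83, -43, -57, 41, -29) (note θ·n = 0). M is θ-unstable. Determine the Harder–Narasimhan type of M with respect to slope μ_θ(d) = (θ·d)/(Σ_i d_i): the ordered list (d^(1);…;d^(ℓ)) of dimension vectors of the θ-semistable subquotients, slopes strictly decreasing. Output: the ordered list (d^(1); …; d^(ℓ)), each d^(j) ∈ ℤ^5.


Via rank(M_{q-1}∘⋯∘M_p): M ≅ I[1,1], I[1,5], I[3,5]^2, I[4,4], I[5,5].
μ_θ-semistable layers: μ^(1)=83; μ^(2)=41; μ^(3)=6; μ^(4)=-17/3; μ^(5)=-29; μ^(6)=-57

((1, 0, 0, 0, 0); (0, 0, 0, 1, 0); (0, 0, 0, 3, 3); (1, 1, 1, 0, 0); (0, 0, 0, 0, 1); (0, 0, 2, 0, 0))


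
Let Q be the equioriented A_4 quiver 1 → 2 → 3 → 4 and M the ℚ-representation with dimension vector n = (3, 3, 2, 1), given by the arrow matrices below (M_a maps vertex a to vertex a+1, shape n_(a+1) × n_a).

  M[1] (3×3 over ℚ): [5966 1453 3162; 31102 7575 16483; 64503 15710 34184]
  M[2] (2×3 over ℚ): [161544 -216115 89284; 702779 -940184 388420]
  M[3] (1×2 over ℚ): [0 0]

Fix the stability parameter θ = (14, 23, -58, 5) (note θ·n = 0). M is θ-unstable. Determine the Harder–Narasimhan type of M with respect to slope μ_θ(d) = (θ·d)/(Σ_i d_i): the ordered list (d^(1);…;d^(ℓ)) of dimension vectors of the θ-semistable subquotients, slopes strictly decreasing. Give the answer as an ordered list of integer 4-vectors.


Barcode: M ≅ I[1,2], I[1,3]^2, I[4,4]. HN layers by μ_θ (4 steps, strictly decreasing):
  μ^(1)=23; μ^(2)=14; μ^(3)=5; μ^(4)=-7

((0, 1, 0, 0); (1, 0, 0, 0); (0, 0, 0, 1); (2, 2, 2, 0))


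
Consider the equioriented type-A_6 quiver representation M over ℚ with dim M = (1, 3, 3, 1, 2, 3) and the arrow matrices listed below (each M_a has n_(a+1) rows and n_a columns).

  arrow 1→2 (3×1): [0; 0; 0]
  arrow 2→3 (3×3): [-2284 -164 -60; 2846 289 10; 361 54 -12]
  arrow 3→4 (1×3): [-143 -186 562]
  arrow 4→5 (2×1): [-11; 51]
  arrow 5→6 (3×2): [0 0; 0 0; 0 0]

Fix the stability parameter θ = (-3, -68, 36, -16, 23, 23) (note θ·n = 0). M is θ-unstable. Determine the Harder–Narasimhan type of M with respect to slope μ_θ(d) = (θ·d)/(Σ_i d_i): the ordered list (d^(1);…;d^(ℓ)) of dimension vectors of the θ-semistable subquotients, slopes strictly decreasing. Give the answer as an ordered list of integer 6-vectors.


Barcode: M ≅ I[1,1], I[2,3]^2, I[2,5], I[5,5], I[6,6]^3. HN layers by μ_θ (5 steps, strictly decreasing):
  μ^(1)=36; μ^(2)=23; μ^(3)=10; μ^(4)=-3; μ^(5)=-68

((0, 0, 2, 0, 0, 0); (0, 0, 0, 0, 2, 3); (0, 0, 1, 1, 0, 0); (1, 0, 0, 0, 0, 0); (0, 3, 0, 0, 0, 0))


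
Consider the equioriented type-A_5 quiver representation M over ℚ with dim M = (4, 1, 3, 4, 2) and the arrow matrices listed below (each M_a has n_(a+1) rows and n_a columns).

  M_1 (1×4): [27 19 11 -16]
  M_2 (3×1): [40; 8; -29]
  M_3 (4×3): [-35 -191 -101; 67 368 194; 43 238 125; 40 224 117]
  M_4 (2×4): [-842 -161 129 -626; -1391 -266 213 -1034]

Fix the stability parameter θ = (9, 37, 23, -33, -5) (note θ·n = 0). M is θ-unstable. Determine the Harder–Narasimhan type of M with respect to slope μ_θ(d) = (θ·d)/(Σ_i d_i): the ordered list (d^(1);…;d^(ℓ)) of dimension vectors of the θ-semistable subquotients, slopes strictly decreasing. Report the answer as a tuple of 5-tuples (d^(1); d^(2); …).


Via rank(M_{q-1}∘⋯∘M_p): M ≅ I[1,1]^3, I[1,5], I[3,4], I[3,5], I[4,4].
μ_θ-semistable layers: μ^(1)=9; μ^(2)=31/5; μ^(3)=-5; μ^(4)=-33

((3, 0, 0, 0, 0); (1, 1, 1, 1, 1); (0, 0, 2, 2, 1); (0, 0, 0, 1, 0))


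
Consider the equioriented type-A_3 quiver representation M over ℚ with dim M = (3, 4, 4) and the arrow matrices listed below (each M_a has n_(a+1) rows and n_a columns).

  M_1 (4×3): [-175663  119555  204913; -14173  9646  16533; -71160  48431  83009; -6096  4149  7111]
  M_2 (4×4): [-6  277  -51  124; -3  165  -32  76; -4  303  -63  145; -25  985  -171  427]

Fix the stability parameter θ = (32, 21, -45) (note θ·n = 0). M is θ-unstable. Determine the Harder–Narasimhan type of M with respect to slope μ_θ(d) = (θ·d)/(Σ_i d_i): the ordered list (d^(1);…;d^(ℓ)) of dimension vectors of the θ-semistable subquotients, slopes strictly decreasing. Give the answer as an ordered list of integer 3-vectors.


Interval decomposition of M: I[1,3]^3, I[2,3].
HN type (ℓ=2): μ^(1)=8/3; μ^(2)=-12

((3, 3, 3); (0, 1, 1))


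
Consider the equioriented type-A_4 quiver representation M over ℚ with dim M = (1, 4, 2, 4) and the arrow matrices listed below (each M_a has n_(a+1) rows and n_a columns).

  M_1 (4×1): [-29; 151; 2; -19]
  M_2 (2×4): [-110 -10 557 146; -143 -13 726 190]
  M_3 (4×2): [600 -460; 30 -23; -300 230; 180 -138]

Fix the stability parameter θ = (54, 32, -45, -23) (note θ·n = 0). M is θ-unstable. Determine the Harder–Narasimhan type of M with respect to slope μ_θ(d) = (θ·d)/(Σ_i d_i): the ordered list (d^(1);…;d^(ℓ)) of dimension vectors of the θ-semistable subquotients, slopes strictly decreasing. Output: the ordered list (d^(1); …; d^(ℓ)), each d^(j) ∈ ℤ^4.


Barcode: M ≅ I[1,4], I[2,2]^2, I[2,3], I[4,4]^3. HN layers by μ_θ (4 steps, strictly decreasing):
  μ^(1)=32; μ^(2)=9/2; μ^(3)=-13/2; μ^(4)=-23

((0, 2, 0, 0); (1, 1, 1, 1); (0, 1, 1, 0); (0, 0, 0, 3))


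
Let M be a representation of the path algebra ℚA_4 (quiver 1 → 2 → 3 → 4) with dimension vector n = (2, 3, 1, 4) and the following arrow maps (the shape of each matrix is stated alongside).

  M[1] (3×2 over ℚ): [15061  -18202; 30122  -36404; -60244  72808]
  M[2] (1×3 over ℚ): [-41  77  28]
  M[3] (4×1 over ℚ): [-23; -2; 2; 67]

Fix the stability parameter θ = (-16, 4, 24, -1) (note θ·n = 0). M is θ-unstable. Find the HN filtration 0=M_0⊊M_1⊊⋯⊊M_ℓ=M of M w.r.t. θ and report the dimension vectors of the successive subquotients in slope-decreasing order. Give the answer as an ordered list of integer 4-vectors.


Via rank(M_{q-1}∘⋯∘M_p): M ≅ I[1,1], I[1,4], I[2,2]^2, I[4,4]^3.
μ_θ-semistable layers: μ^(1)=23/2; μ^(2)=4; μ^(3)=-1; μ^(4)=-16

((0, 0, 1, 1); (0, 3, 0, 0); (0, 0, 0, 3); (2, 0, 0, 0))


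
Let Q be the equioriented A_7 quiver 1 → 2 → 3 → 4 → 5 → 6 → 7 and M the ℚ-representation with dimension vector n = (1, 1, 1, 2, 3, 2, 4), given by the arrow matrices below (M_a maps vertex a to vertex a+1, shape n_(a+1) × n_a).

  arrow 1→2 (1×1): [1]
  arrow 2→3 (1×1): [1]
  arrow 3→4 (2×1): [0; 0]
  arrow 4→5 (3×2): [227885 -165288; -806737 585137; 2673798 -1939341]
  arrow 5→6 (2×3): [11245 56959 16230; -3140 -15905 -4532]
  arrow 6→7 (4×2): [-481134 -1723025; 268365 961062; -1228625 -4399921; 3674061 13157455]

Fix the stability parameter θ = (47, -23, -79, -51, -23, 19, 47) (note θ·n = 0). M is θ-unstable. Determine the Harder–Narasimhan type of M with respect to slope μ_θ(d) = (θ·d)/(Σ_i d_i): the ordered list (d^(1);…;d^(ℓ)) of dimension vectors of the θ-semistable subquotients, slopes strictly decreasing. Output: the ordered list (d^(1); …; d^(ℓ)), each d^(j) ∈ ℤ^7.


Via rank(M_{q-1}∘⋯∘M_p): M ≅ I[1,3], I[4,7]^2, I[5,5], I[7,7]^2.
μ_θ-semistable layers: μ^(1)=47; μ^(2)=19; μ^(3)=-55/3; μ^(4)=-23; μ^(5)=-51

((0, 0, 0, 0, 0, 0, 4); (0, 0, 0, 0, 0, 2, 0); (1, 1, 1, 0, 0, 0, 0); (0, 0, 0, 0, 3, 0, 0); (0, 0, 0, 2, 0, 0, 0))


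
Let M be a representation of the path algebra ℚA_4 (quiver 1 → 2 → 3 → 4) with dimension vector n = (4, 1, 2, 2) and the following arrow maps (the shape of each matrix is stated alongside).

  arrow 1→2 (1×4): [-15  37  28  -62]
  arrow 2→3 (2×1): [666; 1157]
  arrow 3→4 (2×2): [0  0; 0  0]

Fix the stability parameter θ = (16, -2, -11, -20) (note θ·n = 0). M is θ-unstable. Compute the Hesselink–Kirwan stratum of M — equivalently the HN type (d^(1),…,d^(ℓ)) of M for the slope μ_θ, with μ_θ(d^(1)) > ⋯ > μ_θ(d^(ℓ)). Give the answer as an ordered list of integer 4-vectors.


Via rank(M_{q-1}∘⋯∘M_p): M ≅ I[1,1]^3, I[1,3], I[3,3], I[4,4]^2.
μ_θ-semistable layers: μ^(1)=16; μ^(2)=1; μ^(3)=-11; μ^(4)=-20

((3, 0, 0, 0); (1, 1, 1, 0); (0, 0, 1, 0); (0, 0, 0, 2))


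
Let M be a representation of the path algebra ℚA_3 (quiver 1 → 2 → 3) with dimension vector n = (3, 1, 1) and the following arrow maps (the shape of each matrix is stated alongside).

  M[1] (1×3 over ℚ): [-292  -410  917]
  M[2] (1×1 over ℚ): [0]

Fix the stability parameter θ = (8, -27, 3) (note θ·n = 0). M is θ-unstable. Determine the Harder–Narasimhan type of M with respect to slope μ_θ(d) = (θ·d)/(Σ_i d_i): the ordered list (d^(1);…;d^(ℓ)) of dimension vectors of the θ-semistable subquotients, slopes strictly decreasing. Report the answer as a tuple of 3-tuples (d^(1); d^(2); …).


Interval decomposition of M: I[1,1]^2, I[1,2], I[3,3].
HN type (ℓ=3): μ^(1)=8; μ^(2)=3; μ^(3)=-19/2

((2, 0, 0); (0, 0, 1); (1, 1, 0))


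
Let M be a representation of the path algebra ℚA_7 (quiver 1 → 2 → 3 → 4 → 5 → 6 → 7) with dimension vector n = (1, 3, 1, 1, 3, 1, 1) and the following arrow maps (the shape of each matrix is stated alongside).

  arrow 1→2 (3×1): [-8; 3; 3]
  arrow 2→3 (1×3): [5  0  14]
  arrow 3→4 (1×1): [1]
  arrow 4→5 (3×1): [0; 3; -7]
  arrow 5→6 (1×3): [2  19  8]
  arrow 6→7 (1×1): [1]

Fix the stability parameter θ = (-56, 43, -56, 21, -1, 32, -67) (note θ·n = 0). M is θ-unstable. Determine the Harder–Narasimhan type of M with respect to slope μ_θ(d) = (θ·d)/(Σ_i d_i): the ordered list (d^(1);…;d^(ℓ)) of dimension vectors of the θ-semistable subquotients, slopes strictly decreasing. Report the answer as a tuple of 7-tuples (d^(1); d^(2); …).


Via rank(M_{q-1}∘⋯∘M_p): M ≅ I[1,7], I[2,2]^2, I[5,5]^2.
μ_θ-semistable layers: μ^(1)=43; μ^(2)=-1; μ^(3)=-15/4; μ^(4)=-13/2; μ^(5)=-56

((0, 2, 0, 0, 0, 0, 0); (0, 0, 0, 0, 2, 0, 0); (0, 0, 0, 1, 1, 1, 1); (0, 1, 1, 0, 0, 0, 0); (1, 0, 0, 0, 0, 0, 0))


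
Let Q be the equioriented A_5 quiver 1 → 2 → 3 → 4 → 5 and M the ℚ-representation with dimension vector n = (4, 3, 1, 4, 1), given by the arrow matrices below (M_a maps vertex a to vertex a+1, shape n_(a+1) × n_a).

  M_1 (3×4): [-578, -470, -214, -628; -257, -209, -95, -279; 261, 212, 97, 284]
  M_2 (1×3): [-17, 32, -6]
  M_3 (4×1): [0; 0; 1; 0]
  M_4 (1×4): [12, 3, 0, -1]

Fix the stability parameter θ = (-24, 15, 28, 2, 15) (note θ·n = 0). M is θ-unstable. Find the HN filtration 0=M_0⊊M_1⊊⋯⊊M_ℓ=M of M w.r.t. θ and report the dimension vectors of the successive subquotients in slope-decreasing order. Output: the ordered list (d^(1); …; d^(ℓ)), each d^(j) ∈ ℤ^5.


Barcode: M ≅ I[1,1], I[1,2]^2, I[1,4], I[4,4]^2, I[4,5]. HN layers by μ_θ (3 steps, strictly decreasing):
  μ^(1)=15; μ^(2)=2; μ^(3)=-24

((0, 3, 1, 1, 1); (0, 0, 0, 3, 0); (4, 0, 0, 0, 0))


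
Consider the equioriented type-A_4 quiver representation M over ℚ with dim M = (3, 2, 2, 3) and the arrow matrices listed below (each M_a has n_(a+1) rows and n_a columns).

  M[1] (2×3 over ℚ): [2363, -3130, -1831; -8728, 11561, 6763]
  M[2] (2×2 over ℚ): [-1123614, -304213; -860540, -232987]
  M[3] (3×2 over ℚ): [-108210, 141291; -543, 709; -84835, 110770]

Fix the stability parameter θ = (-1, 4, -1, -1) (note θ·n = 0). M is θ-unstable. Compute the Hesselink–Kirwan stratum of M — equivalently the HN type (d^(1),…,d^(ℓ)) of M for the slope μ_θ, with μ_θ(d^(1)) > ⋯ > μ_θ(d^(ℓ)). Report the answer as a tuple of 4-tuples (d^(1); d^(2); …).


Interval decomposition of M: I[1,1], I[1,4]^2, I[4,4].
HN type (ℓ=2): μ^(1)=2/3; μ^(2)=-1

((0, 2, 2, 2); (3, 0, 0, 1))


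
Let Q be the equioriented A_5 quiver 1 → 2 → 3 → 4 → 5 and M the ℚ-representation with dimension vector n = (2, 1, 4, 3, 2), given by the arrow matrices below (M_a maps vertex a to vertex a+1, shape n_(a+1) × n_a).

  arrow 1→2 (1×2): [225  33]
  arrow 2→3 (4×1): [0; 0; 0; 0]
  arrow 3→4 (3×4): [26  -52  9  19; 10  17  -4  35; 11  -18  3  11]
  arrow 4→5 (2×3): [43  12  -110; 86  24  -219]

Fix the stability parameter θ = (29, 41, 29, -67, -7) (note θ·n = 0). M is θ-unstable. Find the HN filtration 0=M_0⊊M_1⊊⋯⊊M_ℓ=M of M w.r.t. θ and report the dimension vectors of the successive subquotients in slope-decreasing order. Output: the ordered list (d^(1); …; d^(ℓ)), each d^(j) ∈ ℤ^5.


Interval decomposition of M: I[1,1], I[1,2], I[3,3], I[3,4], I[3,5]^2.
HN type (ℓ=4): μ^(1)=41; μ^(2)=29; μ^(3)=-7; μ^(4)=-19

((0, 1, 0, 0, 0); (2, 0, 1, 0, 0); (0, 0, 0, 0, 2); (0, 0, 3, 3, 0))


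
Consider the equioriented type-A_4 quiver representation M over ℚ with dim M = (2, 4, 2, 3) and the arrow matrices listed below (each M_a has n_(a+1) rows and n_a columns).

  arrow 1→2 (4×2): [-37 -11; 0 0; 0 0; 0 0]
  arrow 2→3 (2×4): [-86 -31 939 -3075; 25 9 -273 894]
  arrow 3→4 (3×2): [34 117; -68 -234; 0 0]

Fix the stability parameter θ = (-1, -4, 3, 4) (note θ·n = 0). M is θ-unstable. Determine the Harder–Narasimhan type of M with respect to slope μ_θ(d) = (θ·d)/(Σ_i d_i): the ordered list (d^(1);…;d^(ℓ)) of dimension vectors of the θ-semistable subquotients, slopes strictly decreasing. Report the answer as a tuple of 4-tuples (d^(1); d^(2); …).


Via rank(M_{q-1}∘⋯∘M_p): M ≅ I[1,1], I[1,4], I[2,2]^2, I[2,3], I[4,4]^2.
μ_θ-semistable layers: μ^(1)=4; μ^(2)=3; μ^(3)=-1; μ^(4)=-5/2; μ^(5)=-4

((0, 0, 0, 3); (0, 0, 2, 0); (1, 0, 0, 0); (1, 1, 0, 0); (0, 3, 0, 0))


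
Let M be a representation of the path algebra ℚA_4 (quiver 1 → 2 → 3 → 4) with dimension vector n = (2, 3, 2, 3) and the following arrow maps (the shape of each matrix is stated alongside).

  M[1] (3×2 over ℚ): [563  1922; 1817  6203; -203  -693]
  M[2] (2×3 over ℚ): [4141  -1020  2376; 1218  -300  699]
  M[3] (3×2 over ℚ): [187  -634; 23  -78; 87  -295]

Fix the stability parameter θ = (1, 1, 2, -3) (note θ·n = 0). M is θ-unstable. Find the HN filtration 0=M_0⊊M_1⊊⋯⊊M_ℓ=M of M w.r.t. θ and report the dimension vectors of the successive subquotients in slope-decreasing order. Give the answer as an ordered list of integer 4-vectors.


Interval decomposition of M: I[1,4]^2, I[2,2], I[4,4].
HN type (ℓ=3): μ^(1)=1; μ^(2)=1/4; μ^(3)=-3

((0, 1, 0, 0); (2, 2, 2, 2); (0, 0, 0, 1))


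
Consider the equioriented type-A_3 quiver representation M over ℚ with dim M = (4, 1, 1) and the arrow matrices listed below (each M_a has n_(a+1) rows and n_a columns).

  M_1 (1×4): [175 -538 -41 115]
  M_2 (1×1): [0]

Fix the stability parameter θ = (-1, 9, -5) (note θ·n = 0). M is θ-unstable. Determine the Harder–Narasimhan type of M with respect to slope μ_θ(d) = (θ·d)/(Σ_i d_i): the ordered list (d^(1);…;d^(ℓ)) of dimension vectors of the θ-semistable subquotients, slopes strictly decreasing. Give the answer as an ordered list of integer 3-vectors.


Interval decomposition of M: I[1,1]^3, I[1,2], I[3,3].
HN type (ℓ=3): μ^(1)=9; μ^(2)=-1; μ^(3)=-5

((0, 1, 0); (4, 0, 0); (0, 0, 1))


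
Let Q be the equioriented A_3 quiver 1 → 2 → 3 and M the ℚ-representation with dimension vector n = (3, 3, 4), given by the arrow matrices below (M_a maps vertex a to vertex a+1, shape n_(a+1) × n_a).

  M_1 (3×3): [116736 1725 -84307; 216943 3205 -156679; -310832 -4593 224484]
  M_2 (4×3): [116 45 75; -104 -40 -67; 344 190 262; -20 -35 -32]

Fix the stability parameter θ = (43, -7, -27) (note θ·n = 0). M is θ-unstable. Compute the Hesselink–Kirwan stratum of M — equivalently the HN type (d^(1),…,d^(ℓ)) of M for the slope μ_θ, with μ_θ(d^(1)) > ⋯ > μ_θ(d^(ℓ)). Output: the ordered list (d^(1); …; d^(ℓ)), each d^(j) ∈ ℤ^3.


Interval decomposition of M: I[1,2], I[1,3]^2, I[3,3]^2.
HN type (ℓ=3): μ^(1)=18; μ^(2)=3; μ^(3)=-27

((1, 1, 0); (2, 2, 2); (0, 0, 2))


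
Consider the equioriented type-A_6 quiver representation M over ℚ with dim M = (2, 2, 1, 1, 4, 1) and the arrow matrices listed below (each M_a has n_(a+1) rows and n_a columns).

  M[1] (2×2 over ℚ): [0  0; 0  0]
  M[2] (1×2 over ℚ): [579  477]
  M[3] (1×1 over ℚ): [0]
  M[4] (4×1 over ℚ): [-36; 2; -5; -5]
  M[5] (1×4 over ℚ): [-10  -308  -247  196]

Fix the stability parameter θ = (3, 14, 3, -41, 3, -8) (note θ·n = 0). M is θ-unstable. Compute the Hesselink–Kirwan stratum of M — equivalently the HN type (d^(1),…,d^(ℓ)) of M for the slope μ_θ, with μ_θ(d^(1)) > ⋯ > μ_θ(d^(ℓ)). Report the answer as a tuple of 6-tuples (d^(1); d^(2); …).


Via rank(M_{q-1}∘⋯∘M_p): M ≅ I[1,1]^2, I[2,2], I[2,3], I[4,6], I[5,5]^3.
μ_θ-semistable layers: μ^(1)=14; μ^(2)=17/2; μ^(3)=3; μ^(4)=-5/2; μ^(5)=-41

((0, 1, 0, 0, 0, 0); (0, 1, 1, 0, 0, 0); (2, 0, 0, 0, 3, 0); (0, 0, 0, 0, 1, 1); (0, 0, 0, 1, 0, 0))


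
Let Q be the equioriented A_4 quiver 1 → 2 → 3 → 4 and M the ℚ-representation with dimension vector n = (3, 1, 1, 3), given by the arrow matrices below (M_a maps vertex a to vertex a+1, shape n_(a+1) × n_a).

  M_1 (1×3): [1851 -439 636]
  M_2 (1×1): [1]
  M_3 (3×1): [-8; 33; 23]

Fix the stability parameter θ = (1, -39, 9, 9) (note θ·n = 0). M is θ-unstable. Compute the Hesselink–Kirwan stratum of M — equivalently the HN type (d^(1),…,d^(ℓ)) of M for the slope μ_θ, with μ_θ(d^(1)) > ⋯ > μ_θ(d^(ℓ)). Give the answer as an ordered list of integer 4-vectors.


Interval decomposition of M: I[1,1]^2, I[1,4], I[4,4]^2.
HN type (ℓ=3): μ^(1)=9; μ^(2)=1; μ^(3)=-19

((0, 0, 1, 3); (2, 0, 0, 0); (1, 1, 0, 0))


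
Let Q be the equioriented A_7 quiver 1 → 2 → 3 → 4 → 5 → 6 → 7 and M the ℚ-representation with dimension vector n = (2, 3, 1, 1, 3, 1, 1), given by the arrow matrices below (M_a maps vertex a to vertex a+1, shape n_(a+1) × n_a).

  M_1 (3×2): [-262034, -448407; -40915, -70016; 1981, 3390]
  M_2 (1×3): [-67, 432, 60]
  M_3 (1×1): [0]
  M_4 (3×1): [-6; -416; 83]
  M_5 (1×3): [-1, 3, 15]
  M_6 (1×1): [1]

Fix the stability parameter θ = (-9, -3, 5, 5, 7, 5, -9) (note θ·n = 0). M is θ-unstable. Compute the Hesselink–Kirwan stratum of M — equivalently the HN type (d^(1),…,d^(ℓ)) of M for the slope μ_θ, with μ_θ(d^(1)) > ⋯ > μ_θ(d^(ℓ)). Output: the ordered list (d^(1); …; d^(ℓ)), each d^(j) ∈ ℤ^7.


Barcode: M ≅ I[1,2], I[1,3], I[2,2], I[4,7], I[5,5]^2. HN layers by μ_θ (5 steps, strictly decreasing):
  μ^(1)=7; μ^(2)=5; μ^(3)=2; μ^(4)=-3; μ^(5)=-9

((0, 0, 0, 0, 2, 0, 0); (0, 0, 1, 0, 0, 0, 0); (0, 0, 0, 1, 1, 1, 1); (0, 3, 0, 0, 0, 0, 0); (2, 0, 0, 0, 0, 0, 0))


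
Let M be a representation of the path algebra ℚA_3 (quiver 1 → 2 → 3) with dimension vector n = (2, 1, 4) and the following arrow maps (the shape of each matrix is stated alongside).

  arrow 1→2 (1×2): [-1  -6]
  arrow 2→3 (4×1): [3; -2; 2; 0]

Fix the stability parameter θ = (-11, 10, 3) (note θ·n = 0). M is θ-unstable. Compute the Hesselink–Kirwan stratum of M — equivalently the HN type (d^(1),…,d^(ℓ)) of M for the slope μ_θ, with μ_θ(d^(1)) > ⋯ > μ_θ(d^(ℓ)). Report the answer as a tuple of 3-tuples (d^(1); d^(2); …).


Barcode: M ≅ I[1,1], I[1,3], I[3,3]^3. HN layers by μ_θ (3 steps, strictly decreasing):
  μ^(1)=13/2; μ^(2)=3; μ^(3)=-11

((0, 1, 1); (0, 0, 3); (2, 0, 0))


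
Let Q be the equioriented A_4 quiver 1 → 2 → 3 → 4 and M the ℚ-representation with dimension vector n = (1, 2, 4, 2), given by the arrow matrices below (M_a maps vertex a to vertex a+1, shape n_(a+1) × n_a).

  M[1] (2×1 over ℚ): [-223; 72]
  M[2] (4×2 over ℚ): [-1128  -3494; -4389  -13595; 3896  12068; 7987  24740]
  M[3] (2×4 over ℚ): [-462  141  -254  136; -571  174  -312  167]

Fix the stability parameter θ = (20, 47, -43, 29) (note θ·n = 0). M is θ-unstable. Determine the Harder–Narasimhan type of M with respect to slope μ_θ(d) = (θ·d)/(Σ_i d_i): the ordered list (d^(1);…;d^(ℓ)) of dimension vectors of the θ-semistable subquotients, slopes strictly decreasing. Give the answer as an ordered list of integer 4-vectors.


Barcode: M ≅ I[1,4], I[2,4], I[3,3]^2. HN layers by μ_θ (4 steps, strictly decreasing):
  μ^(1)=29; μ^(2)=8; μ^(3)=2; μ^(4)=-43

((0, 0, 0, 2); (1, 1, 1, 0); (0, 1, 1, 0); (0, 0, 2, 0))


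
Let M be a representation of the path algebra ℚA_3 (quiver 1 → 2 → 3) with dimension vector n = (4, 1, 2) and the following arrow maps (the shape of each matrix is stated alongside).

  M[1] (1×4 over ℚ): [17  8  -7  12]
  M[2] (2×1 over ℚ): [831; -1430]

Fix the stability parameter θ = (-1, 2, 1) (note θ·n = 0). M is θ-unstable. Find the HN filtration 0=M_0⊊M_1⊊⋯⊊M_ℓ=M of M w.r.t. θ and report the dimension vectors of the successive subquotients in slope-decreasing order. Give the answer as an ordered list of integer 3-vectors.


Interval decomposition of M: I[1,1]^3, I[1,3], I[3,3].
HN type (ℓ=3): μ^(1)=3/2; μ^(2)=1; μ^(3)=-1

((0, 1, 1); (0, 0, 1); (4, 0, 0))


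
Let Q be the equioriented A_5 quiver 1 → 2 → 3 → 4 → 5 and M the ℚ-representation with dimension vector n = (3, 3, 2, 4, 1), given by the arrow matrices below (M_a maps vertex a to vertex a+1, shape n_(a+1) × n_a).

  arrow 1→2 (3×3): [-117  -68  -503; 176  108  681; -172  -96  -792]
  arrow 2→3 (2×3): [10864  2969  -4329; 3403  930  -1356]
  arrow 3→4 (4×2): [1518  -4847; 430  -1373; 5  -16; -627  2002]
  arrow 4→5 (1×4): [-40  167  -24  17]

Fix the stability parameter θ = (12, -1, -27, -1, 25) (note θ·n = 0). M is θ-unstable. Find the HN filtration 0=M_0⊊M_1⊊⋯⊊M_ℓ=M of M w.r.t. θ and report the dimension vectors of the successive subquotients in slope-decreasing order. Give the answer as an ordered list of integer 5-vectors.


Barcode: M ≅ I[1,1], I[1,4], I[1,5], I[2,2], I[4,4]^2. HN layers by μ_θ (4 steps, strictly decreasing):
  μ^(1)=25; μ^(2)=12; μ^(3)=-1; μ^(4)=-16/3

((0, 0, 0, 0, 1); (1, 0, 0, 0, 0); (0, 1, 0, 4, 0); (2, 2, 2, 0, 0))


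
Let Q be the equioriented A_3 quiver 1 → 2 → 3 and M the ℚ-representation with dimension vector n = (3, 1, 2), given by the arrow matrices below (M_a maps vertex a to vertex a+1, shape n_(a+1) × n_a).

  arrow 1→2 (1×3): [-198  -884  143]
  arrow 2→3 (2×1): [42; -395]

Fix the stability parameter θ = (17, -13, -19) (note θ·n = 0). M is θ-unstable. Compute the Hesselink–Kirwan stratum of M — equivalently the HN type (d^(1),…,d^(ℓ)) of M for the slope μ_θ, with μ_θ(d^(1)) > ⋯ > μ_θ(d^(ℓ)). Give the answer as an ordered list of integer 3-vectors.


Via rank(M_{q-1}∘⋯∘M_p): M ≅ I[1,1]^2, I[1,3], I[3,3].
μ_θ-semistable layers: μ^(1)=17; μ^(2)=-5; μ^(3)=-19

((2, 0, 0); (1, 1, 1); (0, 0, 1))


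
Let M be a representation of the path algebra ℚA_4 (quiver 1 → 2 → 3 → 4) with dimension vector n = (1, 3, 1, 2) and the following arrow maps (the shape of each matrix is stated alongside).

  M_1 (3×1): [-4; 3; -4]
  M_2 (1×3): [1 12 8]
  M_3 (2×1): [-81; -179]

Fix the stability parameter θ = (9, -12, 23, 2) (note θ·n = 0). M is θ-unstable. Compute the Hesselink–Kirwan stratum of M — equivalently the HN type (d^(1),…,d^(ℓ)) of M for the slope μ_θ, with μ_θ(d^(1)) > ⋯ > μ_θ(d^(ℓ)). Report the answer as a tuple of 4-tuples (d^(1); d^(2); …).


Interval decomposition of M: I[1,2], I[2,2], I[2,4], I[4,4].
HN type (ℓ=4): μ^(1)=25/2; μ^(2)=2; μ^(3)=-3/2; μ^(4)=-12

((0, 0, 1, 1); (0, 0, 0, 1); (1, 1, 0, 0); (0, 2, 0, 0))


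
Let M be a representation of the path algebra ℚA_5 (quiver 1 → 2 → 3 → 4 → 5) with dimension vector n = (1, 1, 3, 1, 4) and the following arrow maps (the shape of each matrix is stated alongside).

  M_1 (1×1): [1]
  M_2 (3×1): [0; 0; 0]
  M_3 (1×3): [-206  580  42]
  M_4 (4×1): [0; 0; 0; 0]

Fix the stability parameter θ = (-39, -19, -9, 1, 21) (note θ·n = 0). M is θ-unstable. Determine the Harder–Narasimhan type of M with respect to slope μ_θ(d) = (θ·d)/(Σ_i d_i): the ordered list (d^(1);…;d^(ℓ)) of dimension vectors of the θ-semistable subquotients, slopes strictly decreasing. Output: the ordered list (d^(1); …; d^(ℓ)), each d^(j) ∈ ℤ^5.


Barcode: M ≅ I[1,2], I[3,3]^2, I[3,4], I[5,5]^4. HN layers by μ_θ (5 steps, strictly decreasing):
  μ^(1)=21; μ^(2)=1; μ^(3)=-9; μ^(4)=-19; μ^(5)=-39

((0, 0, 0, 0, 4); (0, 0, 0, 1, 0); (0, 0, 3, 0, 0); (0, 1, 0, 0, 0); (1, 0, 0, 0, 0))


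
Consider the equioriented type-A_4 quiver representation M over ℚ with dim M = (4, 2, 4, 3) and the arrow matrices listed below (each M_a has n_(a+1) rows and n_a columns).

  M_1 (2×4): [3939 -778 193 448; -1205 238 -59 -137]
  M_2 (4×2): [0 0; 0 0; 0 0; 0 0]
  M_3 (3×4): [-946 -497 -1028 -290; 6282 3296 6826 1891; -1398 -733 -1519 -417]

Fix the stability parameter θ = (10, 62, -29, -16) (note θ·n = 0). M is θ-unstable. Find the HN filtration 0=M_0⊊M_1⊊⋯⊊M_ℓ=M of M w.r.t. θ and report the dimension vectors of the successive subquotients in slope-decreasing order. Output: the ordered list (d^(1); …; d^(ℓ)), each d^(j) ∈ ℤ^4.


Interval decomposition of M: I[1,1]^2, I[1,2]^2, I[3,3], I[3,4]^3.
HN type (ℓ=4): μ^(1)=62; μ^(2)=10; μ^(3)=-16; μ^(4)=-29

((0, 2, 0, 0); (4, 0, 0, 0); (0, 0, 0, 3); (0, 0, 4, 0))


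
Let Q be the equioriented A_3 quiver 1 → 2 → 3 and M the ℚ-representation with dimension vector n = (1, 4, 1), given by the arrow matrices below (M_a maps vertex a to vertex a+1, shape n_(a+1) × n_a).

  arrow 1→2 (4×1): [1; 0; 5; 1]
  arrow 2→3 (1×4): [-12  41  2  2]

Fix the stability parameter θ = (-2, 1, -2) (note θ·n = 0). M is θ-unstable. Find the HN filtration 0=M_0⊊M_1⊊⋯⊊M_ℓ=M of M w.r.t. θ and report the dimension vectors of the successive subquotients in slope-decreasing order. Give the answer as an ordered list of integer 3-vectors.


Barcode: M ≅ I[1,2], I[2,2]^2, I[2,3]. HN layers by μ_θ (3 steps, strictly decreasing):
  μ^(1)=1; μ^(2)=-1/2; μ^(3)=-2

((0, 3, 0); (0, 1, 1); (1, 0, 0))


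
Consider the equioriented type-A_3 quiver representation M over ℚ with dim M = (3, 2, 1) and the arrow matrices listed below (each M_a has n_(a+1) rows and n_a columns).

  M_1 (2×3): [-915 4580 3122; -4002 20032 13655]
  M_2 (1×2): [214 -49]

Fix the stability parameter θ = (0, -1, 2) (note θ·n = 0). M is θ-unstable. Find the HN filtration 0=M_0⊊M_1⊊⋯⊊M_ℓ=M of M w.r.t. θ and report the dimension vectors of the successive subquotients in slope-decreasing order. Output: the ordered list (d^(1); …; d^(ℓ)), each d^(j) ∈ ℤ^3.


Barcode: M ≅ I[1,1], I[1,2], I[1,3]. HN layers by μ_θ (3 steps, strictly decreasing):
  μ^(1)=2; μ^(2)=0; μ^(3)=-1/2

((0, 0, 1); (1, 0, 0); (2, 2, 0))


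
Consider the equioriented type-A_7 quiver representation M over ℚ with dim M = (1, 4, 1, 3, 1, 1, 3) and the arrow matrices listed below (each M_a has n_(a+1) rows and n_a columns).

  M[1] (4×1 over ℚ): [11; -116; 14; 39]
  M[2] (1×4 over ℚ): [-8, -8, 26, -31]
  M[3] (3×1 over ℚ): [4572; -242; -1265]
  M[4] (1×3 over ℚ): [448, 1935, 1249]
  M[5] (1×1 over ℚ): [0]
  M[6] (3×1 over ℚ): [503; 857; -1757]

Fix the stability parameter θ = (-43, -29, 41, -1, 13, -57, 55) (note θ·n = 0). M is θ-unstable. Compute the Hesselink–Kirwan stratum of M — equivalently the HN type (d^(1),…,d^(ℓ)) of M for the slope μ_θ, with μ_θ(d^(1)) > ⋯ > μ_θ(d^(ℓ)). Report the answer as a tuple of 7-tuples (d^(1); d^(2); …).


Interval decomposition of M: I[1,5], I[2,2]^3, I[4,4]^2, I[6,7], I[7,7]^2.
HN type (ℓ=6): μ^(1)=55; μ^(2)=53/3; μ^(3)=-1; μ^(4)=-29; μ^(5)=-43; μ^(6)=-57

((0, 0, 0, 0, 0, 0, 3); (0, 0, 1, 1, 1, 0, 0); (0, 0, 0, 2, 0, 0, 0); (0, 4, 0, 0, 0, 0, 0); (1, 0, 0, 0, 0, 0, 0); (0, 0, 0, 0, 0, 1, 0))


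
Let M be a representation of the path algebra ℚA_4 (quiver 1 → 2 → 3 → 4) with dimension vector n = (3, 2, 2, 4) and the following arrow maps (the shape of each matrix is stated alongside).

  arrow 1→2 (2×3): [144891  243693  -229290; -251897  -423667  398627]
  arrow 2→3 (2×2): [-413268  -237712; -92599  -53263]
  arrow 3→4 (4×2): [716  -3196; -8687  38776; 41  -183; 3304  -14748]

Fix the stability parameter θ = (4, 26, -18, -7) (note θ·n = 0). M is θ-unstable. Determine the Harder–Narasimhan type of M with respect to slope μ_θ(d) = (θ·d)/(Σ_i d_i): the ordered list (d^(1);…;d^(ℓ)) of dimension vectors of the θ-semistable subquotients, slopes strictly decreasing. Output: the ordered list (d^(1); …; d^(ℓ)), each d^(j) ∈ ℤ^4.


Interval decomposition of M: I[1,1], I[1,4]^2, I[4,4]^2.
HN type (ℓ=3): μ^(1)=4; μ^(2)=5/4; μ^(3)=-7

((1, 0, 0, 0); (2, 2, 2, 2); (0, 0, 0, 2))


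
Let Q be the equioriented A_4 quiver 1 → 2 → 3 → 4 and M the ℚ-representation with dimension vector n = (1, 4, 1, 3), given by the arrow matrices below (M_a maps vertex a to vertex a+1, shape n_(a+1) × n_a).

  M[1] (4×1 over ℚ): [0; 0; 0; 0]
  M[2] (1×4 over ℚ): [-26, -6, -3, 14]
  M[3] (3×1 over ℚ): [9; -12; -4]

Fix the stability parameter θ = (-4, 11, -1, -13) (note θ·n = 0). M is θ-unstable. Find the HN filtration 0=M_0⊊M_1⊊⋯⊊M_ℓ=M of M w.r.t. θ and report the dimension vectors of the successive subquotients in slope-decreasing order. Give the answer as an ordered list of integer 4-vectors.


Interval decomposition of M: I[1,1], I[2,2]^3, I[2,4], I[4,4]^2.
HN type (ℓ=4): μ^(1)=11; μ^(2)=-1; μ^(3)=-4; μ^(4)=-13

((0, 3, 0, 0); (0, 1, 1, 1); (1, 0, 0, 0); (0, 0, 0, 2))


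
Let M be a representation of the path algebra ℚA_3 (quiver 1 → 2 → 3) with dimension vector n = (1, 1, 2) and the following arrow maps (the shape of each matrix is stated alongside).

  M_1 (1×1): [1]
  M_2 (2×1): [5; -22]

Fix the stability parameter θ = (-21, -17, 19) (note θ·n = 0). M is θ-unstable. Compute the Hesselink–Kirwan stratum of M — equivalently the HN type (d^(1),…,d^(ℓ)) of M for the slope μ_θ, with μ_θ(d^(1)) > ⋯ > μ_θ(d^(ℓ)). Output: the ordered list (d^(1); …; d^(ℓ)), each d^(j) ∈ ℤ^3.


Barcode: M ≅ I[1,3], I[3,3]. HN layers by μ_θ (3 steps, strictly decreasing):
  μ^(1)=19; μ^(2)=-17; μ^(3)=-21

((0, 0, 2); (0, 1, 0); (1, 0, 0))


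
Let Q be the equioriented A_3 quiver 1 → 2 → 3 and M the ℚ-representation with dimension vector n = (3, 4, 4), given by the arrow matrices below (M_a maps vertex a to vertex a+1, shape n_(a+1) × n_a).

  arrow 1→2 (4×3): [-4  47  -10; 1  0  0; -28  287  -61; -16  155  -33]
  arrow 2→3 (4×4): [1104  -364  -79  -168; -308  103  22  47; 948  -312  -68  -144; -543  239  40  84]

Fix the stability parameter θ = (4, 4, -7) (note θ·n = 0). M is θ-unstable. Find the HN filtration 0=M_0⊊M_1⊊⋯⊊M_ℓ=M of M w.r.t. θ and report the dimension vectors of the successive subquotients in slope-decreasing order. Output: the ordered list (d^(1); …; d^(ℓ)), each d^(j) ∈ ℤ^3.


Barcode: M ≅ I[1,3]^3, I[2,3]. HN layers by μ_θ (2 steps, strictly decreasing):
  μ^(1)=1/3; μ^(2)=-3/2

((3, 3, 3); (0, 1, 1))


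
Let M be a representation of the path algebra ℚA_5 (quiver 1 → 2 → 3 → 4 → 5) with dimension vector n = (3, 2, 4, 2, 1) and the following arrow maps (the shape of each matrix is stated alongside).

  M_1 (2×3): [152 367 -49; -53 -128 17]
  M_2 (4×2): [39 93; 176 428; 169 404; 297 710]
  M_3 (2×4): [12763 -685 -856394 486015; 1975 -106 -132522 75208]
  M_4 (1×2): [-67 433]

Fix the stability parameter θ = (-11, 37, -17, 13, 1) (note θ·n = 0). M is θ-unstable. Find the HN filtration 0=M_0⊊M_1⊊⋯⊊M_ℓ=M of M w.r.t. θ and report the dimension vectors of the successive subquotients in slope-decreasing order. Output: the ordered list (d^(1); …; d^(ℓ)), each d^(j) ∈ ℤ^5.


Via rank(M_{q-1}∘⋯∘M_p): M ≅ I[1,1], I[1,4], I[1,5], I[3,3]^2.
μ_θ-semistable layers: μ^(1)=13; μ^(2)=10; μ^(3)=17/2; μ^(4)=-11; μ^(5)=-17

((0, 0, 0, 1, 0); (0, 1, 1, 0, 0); (0, 1, 1, 1, 1); (3, 0, 0, 0, 0); (0, 0, 2, 0, 0))


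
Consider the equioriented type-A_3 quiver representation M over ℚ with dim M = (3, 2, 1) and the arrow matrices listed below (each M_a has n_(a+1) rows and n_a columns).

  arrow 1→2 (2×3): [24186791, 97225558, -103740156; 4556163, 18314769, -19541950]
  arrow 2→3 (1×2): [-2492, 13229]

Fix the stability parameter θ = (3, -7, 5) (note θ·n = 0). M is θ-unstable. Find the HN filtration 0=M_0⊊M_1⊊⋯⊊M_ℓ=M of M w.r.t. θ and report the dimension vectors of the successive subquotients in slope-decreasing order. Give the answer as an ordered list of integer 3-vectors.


Via rank(M_{q-1}∘⋯∘M_p): M ≅ I[1,1], I[1,2], I[1,3].
μ_θ-semistable layers: μ^(1)=5; μ^(2)=3; μ^(3)=-2

((0, 0, 1); (1, 0, 0); (2, 2, 0))


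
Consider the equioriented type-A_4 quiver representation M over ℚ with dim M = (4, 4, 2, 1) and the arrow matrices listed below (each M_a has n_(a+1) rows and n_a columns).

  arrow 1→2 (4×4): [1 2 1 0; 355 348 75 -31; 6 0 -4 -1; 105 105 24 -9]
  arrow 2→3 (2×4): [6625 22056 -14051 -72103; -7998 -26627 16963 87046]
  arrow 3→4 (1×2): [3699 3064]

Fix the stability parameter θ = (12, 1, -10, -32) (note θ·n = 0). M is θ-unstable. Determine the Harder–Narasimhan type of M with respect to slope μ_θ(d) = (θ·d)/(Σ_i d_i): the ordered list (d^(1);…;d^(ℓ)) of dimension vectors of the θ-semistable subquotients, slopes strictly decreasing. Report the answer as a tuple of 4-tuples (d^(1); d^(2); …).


Via rank(M_{q-1}∘⋯∘M_p): M ≅ I[1,1], I[1,2], I[1,3], I[1,4], I[2,2].
μ_θ-semistable layers: μ^(1)=12; μ^(2)=13/2; μ^(3)=1; μ^(4)=-29/4

((1, 0, 0, 0); (1, 1, 0, 0); (1, 2, 1, 0); (1, 1, 1, 1))


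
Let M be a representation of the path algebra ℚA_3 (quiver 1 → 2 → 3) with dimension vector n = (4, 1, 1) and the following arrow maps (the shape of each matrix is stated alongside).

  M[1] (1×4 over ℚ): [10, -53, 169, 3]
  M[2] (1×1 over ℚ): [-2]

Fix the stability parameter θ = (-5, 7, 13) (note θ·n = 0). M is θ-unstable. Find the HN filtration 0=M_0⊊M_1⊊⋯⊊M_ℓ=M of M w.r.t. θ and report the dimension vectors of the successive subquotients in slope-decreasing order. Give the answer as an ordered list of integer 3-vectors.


Barcode: M ≅ I[1,1]^3, I[1,3]. HN layers by μ_θ (3 steps, strictly decreasing):
  μ^(1)=13; μ^(2)=7; μ^(3)=-5

((0, 0, 1); (0, 1, 0); (4, 0, 0))


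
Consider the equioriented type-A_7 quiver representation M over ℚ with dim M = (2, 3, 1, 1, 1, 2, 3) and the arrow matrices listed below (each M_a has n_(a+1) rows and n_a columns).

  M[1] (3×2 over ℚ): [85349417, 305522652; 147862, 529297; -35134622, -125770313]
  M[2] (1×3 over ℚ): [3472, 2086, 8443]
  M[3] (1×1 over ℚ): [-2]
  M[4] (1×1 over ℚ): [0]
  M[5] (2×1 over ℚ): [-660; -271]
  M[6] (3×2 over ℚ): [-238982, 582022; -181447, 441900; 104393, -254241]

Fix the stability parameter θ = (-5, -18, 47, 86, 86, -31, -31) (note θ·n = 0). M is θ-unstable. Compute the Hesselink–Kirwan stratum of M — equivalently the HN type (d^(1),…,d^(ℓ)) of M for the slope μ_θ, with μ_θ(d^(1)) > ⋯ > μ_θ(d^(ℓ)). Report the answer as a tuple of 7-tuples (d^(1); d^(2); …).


Via rank(M_{q-1}∘⋯∘M_p): M ≅ I[1,2], I[1,4], I[2,2], I[5,7], I[6,7], I[7,7].
μ_θ-semistable layers: μ^(1)=86; μ^(2)=47; μ^(3)=8; μ^(4)=-23/2; μ^(5)=-18; μ^(6)=-31

((0, 0, 0, 1, 0, 0, 0); (0, 0, 1, 0, 0, 0, 0); (0, 0, 0, 0, 1, 1, 1); (2, 2, 0, 0, 0, 0, 0); (0, 1, 0, 0, 0, 0, 0); (0, 0, 0, 0, 0, 1, 2))


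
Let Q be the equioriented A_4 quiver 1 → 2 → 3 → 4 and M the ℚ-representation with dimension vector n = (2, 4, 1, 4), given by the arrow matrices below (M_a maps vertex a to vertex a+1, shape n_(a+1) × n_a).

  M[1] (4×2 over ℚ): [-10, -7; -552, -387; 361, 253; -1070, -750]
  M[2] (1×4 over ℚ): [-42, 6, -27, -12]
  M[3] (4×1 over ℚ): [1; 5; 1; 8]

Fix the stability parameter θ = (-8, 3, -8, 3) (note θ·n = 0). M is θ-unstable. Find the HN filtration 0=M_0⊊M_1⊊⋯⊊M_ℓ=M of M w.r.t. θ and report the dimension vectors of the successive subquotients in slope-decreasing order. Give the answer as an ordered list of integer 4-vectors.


Via rank(M_{q-1}∘⋯∘M_p): M ≅ I[1,2], I[1,4], I[2,2]^2, I[4,4]^3.
μ_θ-semistable layers: μ^(1)=3; μ^(2)=-5/2; μ^(3)=-8

((0, 3, 0, 4); (0, 1, 1, 0); (2, 0, 0, 0))


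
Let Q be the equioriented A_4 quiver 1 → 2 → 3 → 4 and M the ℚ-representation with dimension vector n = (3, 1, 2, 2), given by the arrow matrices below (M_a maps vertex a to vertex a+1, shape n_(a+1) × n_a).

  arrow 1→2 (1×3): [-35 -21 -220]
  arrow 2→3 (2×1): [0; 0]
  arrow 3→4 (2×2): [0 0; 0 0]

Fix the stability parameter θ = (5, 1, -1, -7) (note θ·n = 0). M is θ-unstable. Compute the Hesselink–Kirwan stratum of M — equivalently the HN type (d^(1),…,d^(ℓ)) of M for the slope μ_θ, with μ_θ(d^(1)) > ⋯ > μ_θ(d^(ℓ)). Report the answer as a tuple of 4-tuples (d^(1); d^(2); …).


Interval decomposition of M: I[1,1]^2, I[1,2], I[3,3]^2, I[4,4]^2.
HN type (ℓ=4): μ^(1)=5; μ^(2)=3; μ^(3)=-1; μ^(4)=-7

((2, 0, 0, 0); (1, 1, 0, 0); (0, 0, 2, 0); (0, 0, 0, 2))


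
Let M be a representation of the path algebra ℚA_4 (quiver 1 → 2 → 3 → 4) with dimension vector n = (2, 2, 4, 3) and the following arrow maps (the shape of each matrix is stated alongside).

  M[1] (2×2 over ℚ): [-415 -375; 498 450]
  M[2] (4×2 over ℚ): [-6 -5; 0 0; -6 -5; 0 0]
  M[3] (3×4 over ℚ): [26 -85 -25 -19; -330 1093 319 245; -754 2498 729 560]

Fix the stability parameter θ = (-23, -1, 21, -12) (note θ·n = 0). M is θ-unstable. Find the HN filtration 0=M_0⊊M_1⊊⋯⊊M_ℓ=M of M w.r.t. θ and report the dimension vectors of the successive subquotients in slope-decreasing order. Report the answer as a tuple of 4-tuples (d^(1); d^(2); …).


Via rank(M_{q-1}∘⋯∘M_p): M ≅ I[1,1], I[1,2], I[2,4], I[3,3], I[3,4]^2.
μ_θ-semistable layers: μ^(1)=21; μ^(2)=9/2; μ^(3)=-1; μ^(4)=-23

((0, 0, 1, 0); (0, 0, 3, 3); (0, 2, 0, 0); (2, 0, 0, 0))


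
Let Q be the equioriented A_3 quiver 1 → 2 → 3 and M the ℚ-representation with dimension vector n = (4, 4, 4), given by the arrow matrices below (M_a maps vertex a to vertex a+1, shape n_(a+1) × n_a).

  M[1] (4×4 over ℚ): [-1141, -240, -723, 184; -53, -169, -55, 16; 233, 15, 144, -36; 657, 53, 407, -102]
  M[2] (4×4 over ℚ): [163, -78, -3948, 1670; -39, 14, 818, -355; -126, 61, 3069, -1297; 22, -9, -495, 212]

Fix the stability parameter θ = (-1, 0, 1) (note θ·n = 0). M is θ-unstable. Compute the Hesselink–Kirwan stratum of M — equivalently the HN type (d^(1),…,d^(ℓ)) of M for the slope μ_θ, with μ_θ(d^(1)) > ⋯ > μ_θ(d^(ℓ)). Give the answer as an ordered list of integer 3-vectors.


Barcode: M ≅ I[1,3]^4. HN layers by μ_θ (3 steps, strictly decreasing):
  μ^(1)=1; μ^(2)=0; μ^(3)=-1

((0, 0, 4); (0, 4, 0); (4, 0, 0))
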